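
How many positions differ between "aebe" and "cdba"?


Comparing "aebe" and "cdba" position by position:
  Position 0: 'a' vs 'c' => DIFFER
  Position 1: 'e' vs 'd' => DIFFER
  Position 2: 'b' vs 'b' => same
  Position 3: 'e' vs 'a' => DIFFER
Positions that differ: 3

3


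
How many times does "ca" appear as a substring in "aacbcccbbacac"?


Searching for "ca" in "aacbcccbbacac"
Scanning each position:
  Position 0: "aa" => no
  Position 1: "ac" => no
  Position 2: "cb" => no
  Position 3: "bc" => no
  Position 4: "cc" => no
  Position 5: "cc" => no
  Position 6: "cb" => no
  Position 7: "bb" => no
  Position 8: "ba" => no
  Position 9: "ac" => no
  Position 10: "ca" => MATCH
  Position 11: "ac" => no
Total occurrences: 1

1


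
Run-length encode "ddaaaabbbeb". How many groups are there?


Input: ddaaaabbbeb
Scanning for consecutive runs:
  Group 1: 'd' x 2 (positions 0-1)
  Group 2: 'a' x 4 (positions 2-5)
  Group 3: 'b' x 3 (positions 6-8)
  Group 4: 'e' x 1 (positions 9-9)
  Group 5: 'b' x 1 (positions 10-10)
Total groups: 5

5


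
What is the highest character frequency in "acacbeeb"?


Input: acacbeeb
Character counts:
  'a': 2
  'b': 2
  'c': 2
  'e': 2
Maximum frequency: 2

2


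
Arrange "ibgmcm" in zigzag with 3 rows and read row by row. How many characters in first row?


Zigzag "ibgmcm" into 3 rows:
Placing characters:
  'i' => row 0
  'b' => row 1
  'g' => row 2
  'm' => row 1
  'c' => row 0
  'm' => row 1
Rows:
  Row 0: "ic"
  Row 1: "bmm"
  Row 2: "g"
First row length: 2

2


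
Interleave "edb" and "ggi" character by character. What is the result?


Interleaving "edb" and "ggi":
  Position 0: 'e' from first, 'g' from second => "eg"
  Position 1: 'd' from first, 'g' from second => "dg"
  Position 2: 'b' from first, 'i' from second => "bi"
Result: egdgbi

egdgbi


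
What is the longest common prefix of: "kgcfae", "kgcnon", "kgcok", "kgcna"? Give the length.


Words: kgcfae, kgcnon, kgcok, kgcna
  Position 0: all 'k' => match
  Position 1: all 'g' => match
  Position 2: all 'c' => match
  Position 3: ('f', 'n', 'o', 'n') => mismatch, stop
LCP = "kgc" (length 3)

3


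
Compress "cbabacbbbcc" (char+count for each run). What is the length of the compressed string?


Input: cbabacbbbcc
Runs:
  'c' x 1 => "c1"
  'b' x 1 => "b1"
  'a' x 1 => "a1"
  'b' x 1 => "b1"
  'a' x 1 => "a1"
  'c' x 1 => "c1"
  'b' x 3 => "b3"
  'c' x 2 => "c2"
Compressed: "c1b1a1b1a1c1b3c2"
Compressed length: 16

16


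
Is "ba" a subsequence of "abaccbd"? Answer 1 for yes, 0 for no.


Check if "ba" is a subsequence of "abaccbd"
Greedy scan:
  Position 0 ('a'): no match needed
  Position 1 ('b'): matches sub[0] = 'b'
  Position 2 ('a'): matches sub[1] = 'a'
  Position 3 ('c'): no match needed
  Position 4 ('c'): no match needed
  Position 5 ('b'): no match needed
  Position 6 ('d'): no match needed
All 2 characters matched => is a subsequence

1


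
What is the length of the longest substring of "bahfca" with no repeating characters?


Input: "bahfca"
Sliding window (track last position of each char):
  Position 0 ('b'): window [0,0] length 1 -- new best
  Position 1 ('a'): window [0,1] length 2 -- new best
  Position 2 ('h'): window [0,2] length 3 -- new best
  Position 3 ('f'): window [0,3] length 4 -- new best
  Position 4 ('c'): window [0,4] length 5 -- new best
  Position 5 ('a'): repeat (last at 1), move window start to 2
  Position 5 ('a'): window [2,5] length 4
Longest substring with no repeats: "bahfc" with length 5

5


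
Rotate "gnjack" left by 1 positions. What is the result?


Input: "gnjack", rotate left by 1
First 1 characters: "g"
Remaining characters: "njack"
Concatenate remaining + first: "njack" + "g" = "njackg"

njackg


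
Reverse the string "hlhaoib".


Input: hlhaoib
Reading characters right to left:
  Position 6: 'b'
  Position 5: 'i'
  Position 4: 'o'
  Position 3: 'a'
  Position 2: 'h'
  Position 1: 'l'
  Position 0: 'h'
Reversed: bioahlh

bioahlh


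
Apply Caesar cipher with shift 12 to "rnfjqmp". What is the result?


Caesar cipher: shift "rnfjqmp" by 12
  'r' (pos 17) + 12 = pos 3 = 'd'
  'n' (pos 13) + 12 = pos 25 = 'z'
  'f' (pos 5) + 12 = pos 17 = 'r'
  'j' (pos 9) + 12 = pos 21 = 'v'
  'q' (pos 16) + 12 = pos 2 = 'c'
  'm' (pos 12) + 12 = pos 24 = 'y'
  'p' (pos 15) + 12 = pos 1 = 'b'
Result: dzrvcyb

dzrvcyb


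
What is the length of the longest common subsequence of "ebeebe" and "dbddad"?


LCS of "ebeebe" and "dbddad"
DP table:
           d    b    d    d    a    d
      0    0    0    0    0    0    0
  e   0    0    0    0    0    0    0
  b   0    0    1    1    1    1    1
  e   0    0    1    1    1    1    1
  e   0    0    1    1    1    1    1
  b   0    0    1    1    1    1    1
  e   0    0    1    1    1    1    1
LCS length = dp[6][6] = 1

1


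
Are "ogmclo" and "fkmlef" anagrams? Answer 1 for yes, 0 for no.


Strings: "ogmclo", "fkmlef"
Sorted first:  cglmoo
Sorted second: effklm
Differ at position 0: 'c' vs 'e' => not anagrams

0


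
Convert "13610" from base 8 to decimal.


Input: "13610" in base 8
Positional expansion:
  Digit '1' (value 1) x 8^4 = 4096
  Digit '3' (value 3) x 8^3 = 1536
  Digit '6' (value 6) x 8^2 = 384
  Digit '1' (value 1) x 8^1 = 8
  Digit '0' (value 0) x 8^0 = 0
Sum = 6024

6024


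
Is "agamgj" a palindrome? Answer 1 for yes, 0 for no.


Input: agamgj
Reversed: jgmaga
  Compare pos 0 ('a') with pos 5 ('j'): MISMATCH
  Compare pos 1 ('g') with pos 4 ('g'): match
  Compare pos 2 ('a') with pos 3 ('m'): MISMATCH
Result: not a palindrome

0


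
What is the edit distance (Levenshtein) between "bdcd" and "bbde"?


Computing edit distance: "bdcd" -> "bbde"
DP table:
           b    b    d    e
      0    1    2    3    4
  b   1    0    1    2    3
  d   2    1    1    1    2
  c   3    2    2    2    2
  d   4    3    3    2    3
Edit distance = dp[4][4] = 3

3


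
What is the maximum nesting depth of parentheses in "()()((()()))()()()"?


Input: "()()((()()))()()()"
Tracking depth:
  Position 0 '(': depth becomes 1
  Position 1 ')': depth becomes 0
  Position 2 '(': depth becomes 1
  Position 3 ')': depth becomes 0
  Position 4 '(': depth becomes 1
  Position 5 '(': depth becomes 2
  Position 6 '(': depth becomes 3
  Position 7 ')': depth becomes 2
  Position 8 '(': depth becomes 3
  Position 9 ')': depth becomes 2
  Position 10 ')': depth becomes 1
  Position 11 ')': depth becomes 0
  Position 12 '(': depth becomes 1
  Position 13 ')': depth becomes 0
  Position 14 '(': depth becomes 1
  Position 15 ')': depth becomes 0
  Position 16 '(': depth becomes 1
  Position 17 ')': depth becomes 0
Maximum depth reached: 3

3


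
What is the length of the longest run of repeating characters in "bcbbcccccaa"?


Input: "bcbbcccccaa"
Scanning for longest run:
  Position 1 ('c'): new char, reset run to 1
  Position 2 ('b'): new char, reset run to 1
  Position 3 ('b'): continues run of 'b', length=2
  Position 4 ('c'): new char, reset run to 1
  Position 5 ('c'): continues run of 'c', length=2
  Position 6 ('c'): continues run of 'c', length=3
  Position 7 ('c'): continues run of 'c', length=4
  Position 8 ('c'): continues run of 'c', length=5
  Position 9 ('a'): new char, reset run to 1
  Position 10 ('a'): continues run of 'a', length=2
Longest run: 'c' with length 5

5


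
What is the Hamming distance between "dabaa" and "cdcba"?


Comparing "dabaa" and "cdcba" position by position:
  Position 0: 'd' vs 'c' => differ
  Position 1: 'a' vs 'd' => differ
  Position 2: 'b' vs 'c' => differ
  Position 3: 'a' vs 'b' => differ
  Position 4: 'a' vs 'a' => same
Total differences (Hamming distance): 4

4


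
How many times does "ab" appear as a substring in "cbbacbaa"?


Searching for "ab" in "cbbacbaa"
Scanning each position:
  Position 0: "cb" => no
  Position 1: "bb" => no
  Position 2: "ba" => no
  Position 3: "ac" => no
  Position 4: "cb" => no
  Position 5: "ba" => no
  Position 6: "aa" => no
Total occurrences: 0

0


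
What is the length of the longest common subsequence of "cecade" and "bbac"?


LCS of "cecade" and "bbac"
DP table:
           b    b    a    c
      0    0    0    0    0
  c   0    0    0    0    1
  e   0    0    0    0    1
  c   0    0    0    0    1
  a   0    0    0    1    1
  d   0    0    0    1    1
  e   0    0    0    1    1
LCS length = dp[6][4] = 1

1


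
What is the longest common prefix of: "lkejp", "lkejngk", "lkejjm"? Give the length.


Words: lkejp, lkejngk, lkejjm
  Position 0: all 'l' => match
  Position 1: all 'k' => match
  Position 2: all 'e' => match
  Position 3: all 'j' => match
  Position 4: ('p', 'n', 'j') => mismatch, stop
LCP = "lkej" (length 4)

4


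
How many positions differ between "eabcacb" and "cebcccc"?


Comparing "eabcacb" and "cebcccc" position by position:
  Position 0: 'e' vs 'c' => DIFFER
  Position 1: 'a' vs 'e' => DIFFER
  Position 2: 'b' vs 'b' => same
  Position 3: 'c' vs 'c' => same
  Position 4: 'a' vs 'c' => DIFFER
  Position 5: 'c' vs 'c' => same
  Position 6: 'b' vs 'c' => DIFFER
Positions that differ: 4

4


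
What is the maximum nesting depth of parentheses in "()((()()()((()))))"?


Input: "()((()()()((()))))"
Tracking depth:
  Position 0 '(': depth becomes 1
  Position 1 ')': depth becomes 0
  Position 2 '(': depth becomes 1
  Position 3 '(': depth becomes 2
  Position 4 '(': depth becomes 3
  Position 5 ')': depth becomes 2
  Position 6 '(': depth becomes 3
  Position 7 ')': depth becomes 2
  Position 8 '(': depth becomes 3
  Position 9 ')': depth becomes 2
  Position 10 '(': depth becomes 3
  Position 11 '(': depth becomes 4
  Position 12 '(': depth becomes 5
  Position 13 ')': depth becomes 4
  Position 14 ')': depth becomes 3
  Position 15 ')': depth becomes 2
  Position 16 ')': depth becomes 1
  Position 17 ')': depth becomes 0
Maximum depth reached: 5

5


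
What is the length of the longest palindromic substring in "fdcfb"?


Input: "fdcfb"
Checking substrings for palindromes:
  No multi-char palindromic substrings found
Longest palindromic substring: "f" with length 1

1


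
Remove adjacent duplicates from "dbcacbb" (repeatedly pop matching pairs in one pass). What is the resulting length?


Input: dbcacbb
Stack-based adjacent duplicate removal:
  Read 'd': push. Stack: d
  Read 'b': push. Stack: db
  Read 'c': push. Stack: dbc
  Read 'a': push. Stack: dbca
  Read 'c': push. Stack: dbcac
  Read 'b': push. Stack: dbcacb
  Read 'b': matches stack top 'b' => pop. Stack: dbcac
Final stack: "dbcac" (length 5)

5


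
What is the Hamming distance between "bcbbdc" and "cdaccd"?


Comparing "bcbbdc" and "cdaccd" position by position:
  Position 0: 'b' vs 'c' => differ
  Position 1: 'c' vs 'd' => differ
  Position 2: 'b' vs 'a' => differ
  Position 3: 'b' vs 'c' => differ
  Position 4: 'd' vs 'c' => differ
  Position 5: 'c' vs 'd' => differ
Total differences (Hamming distance): 6

6


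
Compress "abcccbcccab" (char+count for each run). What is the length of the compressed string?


Input: abcccbcccab
Runs:
  'a' x 1 => "a1"
  'b' x 1 => "b1"
  'c' x 3 => "c3"
  'b' x 1 => "b1"
  'c' x 3 => "c3"
  'a' x 1 => "a1"
  'b' x 1 => "b1"
Compressed: "a1b1c3b1c3a1b1"
Compressed length: 14

14


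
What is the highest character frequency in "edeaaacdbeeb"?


Input: edeaaacdbeeb
Character counts:
  'a': 3
  'b': 2
  'c': 1
  'd': 2
  'e': 4
Maximum frequency: 4

4


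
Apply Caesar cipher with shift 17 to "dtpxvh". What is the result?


Caesar cipher: shift "dtpxvh" by 17
  'd' (pos 3) + 17 = pos 20 = 'u'
  't' (pos 19) + 17 = pos 10 = 'k'
  'p' (pos 15) + 17 = pos 6 = 'g'
  'x' (pos 23) + 17 = pos 14 = 'o'
  'v' (pos 21) + 17 = pos 12 = 'm'
  'h' (pos 7) + 17 = pos 24 = 'y'
Result: ukgomy

ukgomy


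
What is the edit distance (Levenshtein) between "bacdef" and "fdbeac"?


Computing edit distance: "bacdef" -> "fdbeac"
DP table:
           f    d    b    e    a    c
      0    1    2    3    4    5    6
  b   1    1    2    2    3    4    5
  a   2    2    2    3    3    3    4
  c   3    3    3    3    4    4    3
  d   4    4    3    4    4    5    4
  e   5    5    4    4    4    5    5
  f   6    5    5    5    5    5    6
Edit distance = dp[6][6] = 6

6


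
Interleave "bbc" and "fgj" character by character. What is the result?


Interleaving "bbc" and "fgj":
  Position 0: 'b' from first, 'f' from second => "bf"
  Position 1: 'b' from first, 'g' from second => "bg"
  Position 2: 'c' from first, 'j' from second => "cj"
Result: bfbgcj

bfbgcj


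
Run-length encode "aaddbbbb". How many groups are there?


Input: aaddbbbb
Scanning for consecutive runs:
  Group 1: 'a' x 2 (positions 0-1)
  Group 2: 'd' x 2 (positions 2-3)
  Group 3: 'b' x 4 (positions 4-7)
Total groups: 3

3


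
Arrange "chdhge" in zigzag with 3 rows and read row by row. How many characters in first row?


Zigzag "chdhge" into 3 rows:
Placing characters:
  'c' => row 0
  'h' => row 1
  'd' => row 2
  'h' => row 1
  'g' => row 0
  'e' => row 1
Rows:
  Row 0: "cg"
  Row 1: "hhe"
  Row 2: "d"
First row length: 2

2


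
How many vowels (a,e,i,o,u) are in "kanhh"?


Input: kanhh
Checking each character:
  'k' at position 0: consonant
  'a' at position 1: vowel (running total: 1)
  'n' at position 2: consonant
  'h' at position 3: consonant
  'h' at position 4: consonant
Total vowels: 1

1


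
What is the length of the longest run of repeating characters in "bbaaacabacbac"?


Input: "bbaaacabacbac"
Scanning for longest run:
  Position 1 ('b'): continues run of 'b', length=2
  Position 2 ('a'): new char, reset run to 1
  Position 3 ('a'): continues run of 'a', length=2
  Position 4 ('a'): continues run of 'a', length=3
  Position 5 ('c'): new char, reset run to 1
  Position 6 ('a'): new char, reset run to 1
  Position 7 ('b'): new char, reset run to 1
  Position 8 ('a'): new char, reset run to 1
  Position 9 ('c'): new char, reset run to 1
  Position 10 ('b'): new char, reset run to 1
  Position 11 ('a'): new char, reset run to 1
  Position 12 ('c'): new char, reset run to 1
Longest run: 'a' with length 3

3


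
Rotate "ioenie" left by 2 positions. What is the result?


Input: "ioenie", rotate left by 2
First 2 characters: "io"
Remaining characters: "enie"
Concatenate remaining + first: "enie" + "io" = "enieio"

enieio


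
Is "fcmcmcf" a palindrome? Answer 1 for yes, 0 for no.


Input: fcmcmcf
Reversed: fcmcmcf
  Compare pos 0 ('f') with pos 6 ('f'): match
  Compare pos 1 ('c') with pos 5 ('c'): match
  Compare pos 2 ('m') with pos 4 ('m'): match
Result: palindrome

1


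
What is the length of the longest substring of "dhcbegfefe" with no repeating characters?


Input: "dhcbegfefe"
Sliding window (track last position of each char):
  Position 0 ('d'): window [0,0] length 1 -- new best
  Position 1 ('h'): window [0,1] length 2 -- new best
  Position 2 ('c'): window [0,2] length 3 -- new best
  Position 3 ('b'): window [0,3] length 4 -- new best
  Position 4 ('e'): window [0,4] length 5 -- new best
  Position 5 ('g'): window [0,5] length 6 -- new best
  Position 6 ('f'): window [0,6] length 7 -- new best
  Position 7 ('e'): repeat (last at 4), move window start to 5
  Position 7 ('e'): window [5,7] length 3
  Position 8 ('f'): repeat (last at 6), move window start to 7
  Position 8 ('f'): window [7,8] length 2
  Position 9 ('e'): repeat (last at 7), move window start to 8
  Position 9 ('e'): window [8,9] length 2
Longest substring with no repeats: "dhcbegf" with length 7

7


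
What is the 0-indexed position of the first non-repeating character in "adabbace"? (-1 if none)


Input: adabbace
Character frequencies:
  'a': 3
  'b': 2
  'c': 1
  'd': 1
  'e': 1
Scanning left to right for freq == 1:
  Position 0 ('a'): freq=3, skip
  Position 1 ('d'): unique! => answer = 1

1


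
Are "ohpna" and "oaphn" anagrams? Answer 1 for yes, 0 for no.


Strings: "ohpna", "oaphn"
Sorted first:  ahnop
Sorted second: ahnop
Sorted forms match => anagrams

1


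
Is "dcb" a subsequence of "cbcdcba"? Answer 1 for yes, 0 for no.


Check if "dcb" is a subsequence of "cbcdcba"
Greedy scan:
  Position 0 ('c'): no match needed
  Position 1 ('b'): no match needed
  Position 2 ('c'): no match needed
  Position 3 ('d'): matches sub[0] = 'd'
  Position 4 ('c'): matches sub[1] = 'c'
  Position 5 ('b'): matches sub[2] = 'b'
  Position 6 ('a'): no match needed
All 3 characters matched => is a subsequence

1


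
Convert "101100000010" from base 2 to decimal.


Input: "101100000010" in base 2
Positional expansion:
  Digit '1' (value 1) x 2^11 = 2048
  Digit '0' (value 0) x 2^10 = 0
  Digit '1' (value 1) x 2^9 = 512
  Digit '1' (value 1) x 2^8 = 256
  Digit '0' (value 0) x 2^7 = 0
  Digit '0' (value 0) x 2^6 = 0
  Digit '0' (value 0) x 2^5 = 0
  Digit '0' (value 0) x 2^4 = 0
  Digit '0' (value 0) x 2^3 = 0
  Digit '0' (value 0) x 2^2 = 0
  Digit '1' (value 1) x 2^1 = 2
  Digit '0' (value 0) x 2^0 = 0
Sum = 2818

2818


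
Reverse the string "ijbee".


Input: ijbee
Reading characters right to left:
  Position 4: 'e'
  Position 3: 'e'
  Position 2: 'b'
  Position 1: 'j'
  Position 0: 'i'
Reversed: eebji

eebji


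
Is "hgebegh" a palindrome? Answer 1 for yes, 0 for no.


Input: hgebegh
Reversed: hgebegh
  Compare pos 0 ('h') with pos 6 ('h'): match
  Compare pos 1 ('g') with pos 5 ('g'): match
  Compare pos 2 ('e') with pos 4 ('e'): match
Result: palindrome

1


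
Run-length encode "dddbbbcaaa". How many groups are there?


Input: dddbbbcaaa
Scanning for consecutive runs:
  Group 1: 'd' x 3 (positions 0-2)
  Group 2: 'b' x 3 (positions 3-5)
  Group 3: 'c' x 1 (positions 6-6)
  Group 4: 'a' x 3 (positions 7-9)
Total groups: 4

4


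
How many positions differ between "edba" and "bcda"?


Comparing "edba" and "bcda" position by position:
  Position 0: 'e' vs 'b' => DIFFER
  Position 1: 'd' vs 'c' => DIFFER
  Position 2: 'b' vs 'd' => DIFFER
  Position 3: 'a' vs 'a' => same
Positions that differ: 3

3


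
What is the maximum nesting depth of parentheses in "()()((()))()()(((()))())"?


Input: "()()((()))()()(((()))())"
Tracking depth:
  Position 0 '(': depth becomes 1
  Position 1 ')': depth becomes 0
  Position 2 '(': depth becomes 1
  Position 3 ')': depth becomes 0
  Position 4 '(': depth becomes 1
  Position 5 '(': depth becomes 2
  Position 6 '(': depth becomes 3
  Position 7 ')': depth becomes 2
  Position 8 ')': depth becomes 1
  Position 9 ')': depth becomes 0
  Position 10 '(': depth becomes 1
  Position 11 ')': depth becomes 0
  Position 12 '(': depth becomes 1
  Position 13 ')': depth becomes 0
  Position 14 '(': depth becomes 1
  Position 15 '(': depth becomes 2
  Position 16 '(': depth becomes 3
  Position 17 '(': depth becomes 4
  Position 18 ')': depth becomes 3
  Position 19 ')': depth becomes 2
  Position 20 ')': depth becomes 1
  Position 21 '(': depth becomes 2
  Position 22 ')': depth becomes 1
  Position 23 ')': depth becomes 0
Maximum depth reached: 4

4


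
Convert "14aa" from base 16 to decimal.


Input: "14aa" in base 16
Positional expansion:
  Digit '1' (value 1) x 16^3 = 4096
  Digit '4' (value 4) x 16^2 = 1024
  Digit 'a' (value 10) x 16^1 = 160
  Digit 'a' (value 10) x 16^0 = 10
Sum = 5290

5290


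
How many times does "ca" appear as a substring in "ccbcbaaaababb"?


Searching for "ca" in "ccbcbaaaababb"
Scanning each position:
  Position 0: "cc" => no
  Position 1: "cb" => no
  Position 2: "bc" => no
  Position 3: "cb" => no
  Position 4: "ba" => no
  Position 5: "aa" => no
  Position 6: "aa" => no
  Position 7: "aa" => no
  Position 8: "ab" => no
  Position 9: "ba" => no
  Position 10: "ab" => no
  Position 11: "bb" => no
Total occurrences: 0

0


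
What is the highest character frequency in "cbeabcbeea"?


Input: cbeabcbeea
Character counts:
  'a': 2
  'b': 3
  'c': 2
  'e': 3
Maximum frequency: 3

3


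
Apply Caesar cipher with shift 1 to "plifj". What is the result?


Caesar cipher: shift "plifj" by 1
  'p' (pos 15) + 1 = pos 16 = 'q'
  'l' (pos 11) + 1 = pos 12 = 'm'
  'i' (pos 8) + 1 = pos 9 = 'j'
  'f' (pos 5) + 1 = pos 6 = 'g'
  'j' (pos 9) + 1 = pos 10 = 'k'
Result: qmjgk

qmjgk


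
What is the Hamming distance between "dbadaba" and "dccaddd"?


Comparing "dbadaba" and "dccaddd" position by position:
  Position 0: 'd' vs 'd' => same
  Position 1: 'b' vs 'c' => differ
  Position 2: 'a' vs 'c' => differ
  Position 3: 'd' vs 'a' => differ
  Position 4: 'a' vs 'd' => differ
  Position 5: 'b' vs 'd' => differ
  Position 6: 'a' vs 'd' => differ
Total differences (Hamming distance): 6

6


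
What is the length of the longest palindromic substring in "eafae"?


Input: "eafae"
Checking substrings for palindromes:
  [0:5] "eafae" (len 5) => palindrome
  [1:4] "afa" (len 3) => palindrome
Longest palindromic substring: "eafae" with length 5

5


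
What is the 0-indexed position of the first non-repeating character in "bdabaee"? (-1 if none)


Input: bdabaee
Character frequencies:
  'a': 2
  'b': 2
  'd': 1
  'e': 2
Scanning left to right for freq == 1:
  Position 0 ('b'): freq=2, skip
  Position 1 ('d'): unique! => answer = 1

1


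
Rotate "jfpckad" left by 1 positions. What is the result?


Input: "jfpckad", rotate left by 1
First 1 characters: "j"
Remaining characters: "fpckad"
Concatenate remaining + first: "fpckad" + "j" = "fpckadj"

fpckadj


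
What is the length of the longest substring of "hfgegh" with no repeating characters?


Input: "hfgegh"
Sliding window (track last position of each char):
  Position 0 ('h'): window [0,0] length 1 -- new best
  Position 1 ('f'): window [0,1] length 2 -- new best
  Position 2 ('g'): window [0,2] length 3 -- new best
  Position 3 ('e'): window [0,3] length 4 -- new best
  Position 4 ('g'): repeat (last at 2), move window start to 3
  Position 4 ('g'): window [3,4] length 2
  Position 5 ('h'): window [3,5] length 3
Longest substring with no repeats: "hfge" with length 4

4


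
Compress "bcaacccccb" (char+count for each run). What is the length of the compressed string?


Input: bcaacccccb
Runs:
  'b' x 1 => "b1"
  'c' x 1 => "c1"
  'a' x 2 => "a2"
  'c' x 5 => "c5"
  'b' x 1 => "b1"
Compressed: "b1c1a2c5b1"
Compressed length: 10

10


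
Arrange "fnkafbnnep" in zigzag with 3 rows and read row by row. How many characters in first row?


Zigzag "fnkafbnnep" into 3 rows:
Placing characters:
  'f' => row 0
  'n' => row 1
  'k' => row 2
  'a' => row 1
  'f' => row 0
  'b' => row 1
  'n' => row 2
  'n' => row 1
  'e' => row 0
  'p' => row 1
Rows:
  Row 0: "ffe"
  Row 1: "nabnp"
  Row 2: "kn"
First row length: 3

3


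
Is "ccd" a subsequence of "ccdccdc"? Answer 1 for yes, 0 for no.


Check if "ccd" is a subsequence of "ccdccdc"
Greedy scan:
  Position 0 ('c'): matches sub[0] = 'c'
  Position 1 ('c'): matches sub[1] = 'c'
  Position 2 ('d'): matches sub[2] = 'd'
  Position 3 ('c'): no match needed
  Position 4 ('c'): no match needed
  Position 5 ('d'): no match needed
  Position 6 ('c'): no match needed
All 3 characters matched => is a subsequence

1


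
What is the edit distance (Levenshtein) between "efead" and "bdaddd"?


Computing edit distance: "efead" -> "bdaddd"
DP table:
           b    d    a    d    d    d
      0    1    2    3    4    5    6
  e   1    1    2    3    4    5    6
  f   2    2    2    3    4    5    6
  e   3    3    3    3    4    5    6
  a   4    4    4    3    4    5    6
  d   5    5    4    4    3    4    5
Edit distance = dp[5][6] = 5

5


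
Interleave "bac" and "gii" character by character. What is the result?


Interleaving "bac" and "gii":
  Position 0: 'b' from first, 'g' from second => "bg"
  Position 1: 'a' from first, 'i' from second => "ai"
  Position 2: 'c' from first, 'i' from second => "ci"
Result: bgaici

bgaici


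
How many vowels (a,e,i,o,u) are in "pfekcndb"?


Input: pfekcndb
Checking each character:
  'p' at position 0: consonant
  'f' at position 1: consonant
  'e' at position 2: vowel (running total: 1)
  'k' at position 3: consonant
  'c' at position 4: consonant
  'n' at position 5: consonant
  'd' at position 6: consonant
  'b' at position 7: consonant
Total vowels: 1

1


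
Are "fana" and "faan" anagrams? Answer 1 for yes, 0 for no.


Strings: "fana", "faan"
Sorted first:  aafn
Sorted second: aafn
Sorted forms match => anagrams

1


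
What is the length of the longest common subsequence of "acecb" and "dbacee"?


LCS of "acecb" and "dbacee"
DP table:
           d    b    a    c    e    e
      0    0    0    0    0    0    0
  a   0    0    0    1    1    1    1
  c   0    0    0    1    2    2    2
  e   0    0    0    1    2    3    3
  c   0    0    0    1    2    3    3
  b   0    0    1    1    2    3    3
LCS length = dp[5][6] = 3

3


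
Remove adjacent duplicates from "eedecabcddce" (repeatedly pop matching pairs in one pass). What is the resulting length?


Input: eedecabcddce
Stack-based adjacent duplicate removal:
  Read 'e': push. Stack: e
  Read 'e': matches stack top 'e' => pop. Stack: (empty)
  Read 'd': push. Stack: d
  Read 'e': push. Stack: de
  Read 'c': push. Stack: dec
  Read 'a': push. Stack: deca
  Read 'b': push. Stack: decab
  Read 'c': push. Stack: decabc
  Read 'd': push. Stack: decabcd
  Read 'd': matches stack top 'd' => pop. Stack: decabc
  Read 'c': matches stack top 'c' => pop. Stack: decab
  Read 'e': push. Stack: decabe
Final stack: "decabe" (length 6)

6


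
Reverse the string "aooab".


Input: aooab
Reading characters right to left:
  Position 4: 'b'
  Position 3: 'a'
  Position 2: 'o'
  Position 1: 'o'
  Position 0: 'a'
Reversed: baooa

baooa


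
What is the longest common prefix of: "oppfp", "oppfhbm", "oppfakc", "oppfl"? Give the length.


Words: oppfp, oppfhbm, oppfakc, oppfl
  Position 0: all 'o' => match
  Position 1: all 'p' => match
  Position 2: all 'p' => match
  Position 3: all 'f' => match
  Position 4: ('p', 'h', 'a', 'l') => mismatch, stop
LCP = "oppf" (length 4)

4


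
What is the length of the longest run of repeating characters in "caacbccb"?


Input: "caacbccb"
Scanning for longest run:
  Position 1 ('a'): new char, reset run to 1
  Position 2 ('a'): continues run of 'a', length=2
  Position 3 ('c'): new char, reset run to 1
  Position 4 ('b'): new char, reset run to 1
  Position 5 ('c'): new char, reset run to 1
  Position 6 ('c'): continues run of 'c', length=2
  Position 7 ('b'): new char, reset run to 1
Longest run: 'a' with length 2

2


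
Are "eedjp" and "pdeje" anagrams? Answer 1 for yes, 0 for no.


Strings: "eedjp", "pdeje"
Sorted first:  deejp
Sorted second: deejp
Sorted forms match => anagrams

1


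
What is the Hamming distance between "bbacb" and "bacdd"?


Comparing "bbacb" and "bacdd" position by position:
  Position 0: 'b' vs 'b' => same
  Position 1: 'b' vs 'a' => differ
  Position 2: 'a' vs 'c' => differ
  Position 3: 'c' vs 'd' => differ
  Position 4: 'b' vs 'd' => differ
Total differences (Hamming distance): 4

4


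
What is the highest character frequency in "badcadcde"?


Input: badcadcde
Character counts:
  'a': 2
  'b': 1
  'c': 2
  'd': 3
  'e': 1
Maximum frequency: 3

3


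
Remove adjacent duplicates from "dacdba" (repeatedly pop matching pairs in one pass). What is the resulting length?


Input: dacdba
Stack-based adjacent duplicate removal:
  Read 'd': push. Stack: d
  Read 'a': push. Stack: da
  Read 'c': push. Stack: dac
  Read 'd': push. Stack: dacd
  Read 'b': push. Stack: dacdb
  Read 'a': push. Stack: dacdba
Final stack: "dacdba" (length 6)

6


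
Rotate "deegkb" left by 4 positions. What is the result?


Input: "deegkb", rotate left by 4
First 4 characters: "deeg"
Remaining characters: "kb"
Concatenate remaining + first: "kb" + "deeg" = "kbdeeg"

kbdeeg


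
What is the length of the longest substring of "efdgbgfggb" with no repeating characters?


Input: "efdgbgfggb"
Sliding window (track last position of each char):
  Position 0 ('e'): window [0,0] length 1 -- new best
  Position 1 ('f'): window [0,1] length 2 -- new best
  Position 2 ('d'): window [0,2] length 3 -- new best
  Position 3 ('g'): window [0,3] length 4 -- new best
  Position 4 ('b'): window [0,4] length 5 -- new best
  Position 5 ('g'): repeat (last at 3), move window start to 4
  Position 5 ('g'): window [4,5] length 2
  Position 6 ('f'): window [4,6] length 3
  Position 7 ('g'): repeat (last at 5), move window start to 6
  Position 7 ('g'): window [6,7] length 2
  Position 8 ('g'): repeat (last at 7), move window start to 8
  Position 8 ('g'): window [8,8] length 1
  Position 9 ('b'): window [8,9] length 2
Longest substring with no repeats: "efdgb" with length 5

5


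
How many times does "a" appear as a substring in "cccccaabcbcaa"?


Searching for "a" in "cccccaabcbcaa"
Scanning each position:
  Position 0: "c" => no
  Position 1: "c" => no
  Position 2: "c" => no
  Position 3: "c" => no
  Position 4: "c" => no
  Position 5: "a" => MATCH
  Position 6: "a" => MATCH
  Position 7: "b" => no
  Position 8: "c" => no
  Position 9: "b" => no
  Position 10: "c" => no
  Position 11: "a" => MATCH
  Position 12: "a" => MATCH
Total occurrences: 4

4


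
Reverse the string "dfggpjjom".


Input: dfggpjjom
Reading characters right to left:
  Position 8: 'm'
  Position 7: 'o'
  Position 6: 'j'
  Position 5: 'j'
  Position 4: 'p'
  Position 3: 'g'
  Position 2: 'g'
  Position 1: 'f'
  Position 0: 'd'
Reversed: mojjpggfd

mojjpggfd


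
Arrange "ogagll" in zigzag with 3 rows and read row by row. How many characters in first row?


Zigzag "ogagll" into 3 rows:
Placing characters:
  'o' => row 0
  'g' => row 1
  'a' => row 2
  'g' => row 1
  'l' => row 0
  'l' => row 1
Rows:
  Row 0: "ol"
  Row 1: "ggl"
  Row 2: "a"
First row length: 2

2


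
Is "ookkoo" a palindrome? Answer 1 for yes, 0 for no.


Input: ookkoo
Reversed: ookkoo
  Compare pos 0 ('o') with pos 5 ('o'): match
  Compare pos 1 ('o') with pos 4 ('o'): match
  Compare pos 2 ('k') with pos 3 ('k'): match
Result: palindrome

1


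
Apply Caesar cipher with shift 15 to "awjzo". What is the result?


Caesar cipher: shift "awjzo" by 15
  'a' (pos 0) + 15 = pos 15 = 'p'
  'w' (pos 22) + 15 = pos 11 = 'l'
  'j' (pos 9) + 15 = pos 24 = 'y'
  'z' (pos 25) + 15 = pos 14 = 'o'
  'o' (pos 14) + 15 = pos 3 = 'd'
Result: plyod

plyod


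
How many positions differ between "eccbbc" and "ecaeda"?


Comparing "eccbbc" and "ecaeda" position by position:
  Position 0: 'e' vs 'e' => same
  Position 1: 'c' vs 'c' => same
  Position 2: 'c' vs 'a' => DIFFER
  Position 3: 'b' vs 'e' => DIFFER
  Position 4: 'b' vs 'd' => DIFFER
  Position 5: 'c' vs 'a' => DIFFER
Positions that differ: 4

4


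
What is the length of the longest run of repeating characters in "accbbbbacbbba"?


Input: "accbbbbacbbba"
Scanning for longest run:
  Position 1 ('c'): new char, reset run to 1
  Position 2 ('c'): continues run of 'c', length=2
  Position 3 ('b'): new char, reset run to 1
  Position 4 ('b'): continues run of 'b', length=2
  Position 5 ('b'): continues run of 'b', length=3
  Position 6 ('b'): continues run of 'b', length=4
  Position 7 ('a'): new char, reset run to 1
  Position 8 ('c'): new char, reset run to 1
  Position 9 ('b'): new char, reset run to 1
  Position 10 ('b'): continues run of 'b', length=2
  Position 11 ('b'): continues run of 'b', length=3
  Position 12 ('a'): new char, reset run to 1
Longest run: 'b' with length 4

4


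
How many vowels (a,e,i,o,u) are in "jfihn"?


Input: jfihn
Checking each character:
  'j' at position 0: consonant
  'f' at position 1: consonant
  'i' at position 2: vowel (running total: 1)
  'h' at position 3: consonant
  'n' at position 4: consonant
Total vowels: 1

1


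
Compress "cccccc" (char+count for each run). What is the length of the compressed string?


Input: cccccc
Runs:
  'c' x 6 => "c6"
Compressed: "c6"
Compressed length: 2

2


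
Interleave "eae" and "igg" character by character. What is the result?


Interleaving "eae" and "igg":
  Position 0: 'e' from first, 'i' from second => "ei"
  Position 1: 'a' from first, 'g' from second => "ag"
  Position 2: 'e' from first, 'g' from second => "eg"
Result: eiageg

eiageg


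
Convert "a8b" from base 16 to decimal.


Input: "a8b" in base 16
Positional expansion:
  Digit 'a' (value 10) x 16^2 = 2560
  Digit '8' (value 8) x 16^1 = 128
  Digit 'b' (value 11) x 16^0 = 11
Sum = 2699

2699


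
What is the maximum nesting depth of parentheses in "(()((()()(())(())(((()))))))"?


Input: "(()((()()(())(())(((()))))))"
Tracking depth:
  Position 0 '(': depth becomes 1
  Position 1 '(': depth becomes 2
  Position 2 ')': depth becomes 1
  Position 3 '(': depth becomes 2
  Position 4 '(': depth becomes 3
  Position 5 '(': depth becomes 4
  Position 6 ')': depth becomes 3
  Position 7 '(': depth becomes 4
  Position 8 ')': depth becomes 3
  Position 9 '(': depth becomes 4
  Position 10 '(': depth becomes 5
  Position 11 ')': depth becomes 4
  Position 12 ')': depth becomes 3
  Position 13 '(': depth becomes 4
  Position 14 '(': depth becomes 5
  Position 15 ')': depth becomes 4
  Position 16 ')': depth becomes 3
  Position 17 '(': depth becomes 4
  Position 18 '(': depth becomes 5
  Position 19 '(': depth becomes 6
  Position 20 '(': depth becomes 7
  Position 21 ')': depth becomes 6
  Position 22 ')': depth becomes 5
  Position 23 ')': depth becomes 4
  Position 24 ')': depth becomes 3
  Position 25 ')': depth becomes 2
  Position 26 ')': depth becomes 1
  Position 27 ')': depth becomes 0
Maximum depth reached: 7

7


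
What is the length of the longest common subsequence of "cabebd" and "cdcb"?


LCS of "cabebd" and "cdcb"
DP table:
           c    d    c    b
      0    0    0    0    0
  c   0    1    1    1    1
  a   0    1    1    1    1
  b   0    1    1    1    2
  e   0    1    1    1    2
  b   0    1    1    1    2
  d   0    1    2    2    2
LCS length = dp[6][4] = 2

2


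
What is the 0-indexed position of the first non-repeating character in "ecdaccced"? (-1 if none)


Input: ecdaccced
Character frequencies:
  'a': 1
  'c': 4
  'd': 2
  'e': 2
Scanning left to right for freq == 1:
  Position 0 ('e'): freq=2, skip
  Position 1 ('c'): freq=4, skip
  Position 2 ('d'): freq=2, skip
  Position 3 ('a'): unique! => answer = 3

3


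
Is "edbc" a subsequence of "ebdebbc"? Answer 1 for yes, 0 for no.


Check if "edbc" is a subsequence of "ebdebbc"
Greedy scan:
  Position 0 ('e'): matches sub[0] = 'e'
  Position 1 ('b'): no match needed
  Position 2 ('d'): matches sub[1] = 'd'
  Position 3 ('e'): no match needed
  Position 4 ('b'): matches sub[2] = 'b'
  Position 5 ('b'): no match needed
  Position 6 ('c'): matches sub[3] = 'c'
All 4 characters matched => is a subsequence

1


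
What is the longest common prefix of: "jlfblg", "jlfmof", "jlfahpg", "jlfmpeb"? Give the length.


Words: jlfblg, jlfmof, jlfahpg, jlfmpeb
  Position 0: all 'j' => match
  Position 1: all 'l' => match
  Position 2: all 'f' => match
  Position 3: ('b', 'm', 'a', 'm') => mismatch, stop
LCP = "jlf" (length 3)

3


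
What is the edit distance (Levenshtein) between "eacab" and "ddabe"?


Computing edit distance: "eacab" -> "ddabe"
DP table:
           d    d    a    b    e
      0    1    2    3    4    5
  e   1    1    2    3    4    4
  a   2    2    2    2    3    4
  c   3    3    3    3    3    4
  a   4    4    4    3    4    4
  b   5    5    5    4    3    4
Edit distance = dp[5][5] = 4

4


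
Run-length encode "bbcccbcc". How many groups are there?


Input: bbcccbcc
Scanning for consecutive runs:
  Group 1: 'b' x 2 (positions 0-1)
  Group 2: 'c' x 3 (positions 2-4)
  Group 3: 'b' x 1 (positions 5-5)
  Group 4: 'c' x 2 (positions 6-7)
Total groups: 4

4


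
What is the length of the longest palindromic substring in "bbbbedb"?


Input: "bbbbedb"
Checking substrings for palindromes:
  [0:4] "bbbb" (len 4) => palindrome
  [0:3] "bbb" (len 3) => palindrome
  [1:4] "bbb" (len 3) => palindrome
  [0:2] "bb" (len 2) => palindrome
  [1:3] "bb" (len 2) => palindrome
  [2:4] "bb" (len 2) => palindrome
Longest palindromic substring: "bbbb" with length 4

4


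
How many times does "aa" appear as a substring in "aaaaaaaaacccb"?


Searching for "aa" in "aaaaaaaaacccb"
Scanning each position:
  Position 0: "aa" => MATCH
  Position 1: "aa" => MATCH
  Position 2: "aa" => MATCH
  Position 3: "aa" => MATCH
  Position 4: "aa" => MATCH
  Position 5: "aa" => MATCH
  Position 6: "aa" => MATCH
  Position 7: "aa" => MATCH
  Position 8: "ac" => no
  Position 9: "cc" => no
  Position 10: "cc" => no
  Position 11: "cb" => no
Total occurrences: 8

8


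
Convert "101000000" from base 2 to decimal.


Input: "101000000" in base 2
Positional expansion:
  Digit '1' (value 1) x 2^8 = 256
  Digit '0' (value 0) x 2^7 = 0
  Digit '1' (value 1) x 2^6 = 64
  Digit '0' (value 0) x 2^5 = 0
  Digit '0' (value 0) x 2^4 = 0
  Digit '0' (value 0) x 2^3 = 0
  Digit '0' (value 0) x 2^2 = 0
  Digit '0' (value 0) x 2^1 = 0
  Digit '0' (value 0) x 2^0 = 0
Sum = 320

320


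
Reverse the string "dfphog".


Input: dfphog
Reading characters right to left:
  Position 5: 'g'
  Position 4: 'o'
  Position 3: 'h'
  Position 2: 'p'
  Position 1: 'f'
  Position 0: 'd'
Reversed: gohpfd

gohpfd


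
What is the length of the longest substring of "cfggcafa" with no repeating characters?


Input: "cfggcafa"
Sliding window (track last position of each char):
  Position 0 ('c'): window [0,0] length 1 -- new best
  Position 1 ('f'): window [0,1] length 2 -- new best
  Position 2 ('g'): window [0,2] length 3 -- new best
  Position 3 ('g'): repeat (last at 2), move window start to 3
  Position 3 ('g'): window [3,3] length 1
  Position 4 ('c'): window [3,4] length 2
  Position 5 ('a'): window [3,5] length 3
  Position 6 ('f'): window [3,6] length 4 -- new best
  Position 7 ('a'): repeat (last at 5), move window start to 6
  Position 7 ('a'): window [6,7] length 2
Longest substring with no repeats: "gcaf" with length 4

4


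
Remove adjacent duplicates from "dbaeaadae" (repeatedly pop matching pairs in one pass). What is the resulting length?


Input: dbaeaadae
Stack-based adjacent duplicate removal:
  Read 'd': push. Stack: d
  Read 'b': push. Stack: db
  Read 'a': push. Stack: dba
  Read 'e': push. Stack: dbae
  Read 'a': push. Stack: dbaea
  Read 'a': matches stack top 'a' => pop. Stack: dbae
  Read 'd': push. Stack: dbaed
  Read 'a': push. Stack: dbaeda
  Read 'e': push. Stack: dbaedae
Final stack: "dbaedae" (length 7)

7


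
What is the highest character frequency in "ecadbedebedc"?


Input: ecadbedebedc
Character counts:
  'a': 1
  'b': 2
  'c': 2
  'd': 3
  'e': 4
Maximum frequency: 4

4


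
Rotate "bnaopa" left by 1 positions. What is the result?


Input: "bnaopa", rotate left by 1
First 1 characters: "b"
Remaining characters: "naopa"
Concatenate remaining + first: "naopa" + "b" = "naopab"

naopab


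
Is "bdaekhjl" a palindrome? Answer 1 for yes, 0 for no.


Input: bdaekhjl
Reversed: ljhkeadb
  Compare pos 0 ('b') with pos 7 ('l'): MISMATCH
  Compare pos 1 ('d') with pos 6 ('j'): MISMATCH
  Compare pos 2 ('a') with pos 5 ('h'): MISMATCH
  Compare pos 3 ('e') with pos 4 ('k'): MISMATCH
Result: not a palindrome

0


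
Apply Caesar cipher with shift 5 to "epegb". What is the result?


Caesar cipher: shift "epegb" by 5
  'e' (pos 4) + 5 = pos 9 = 'j'
  'p' (pos 15) + 5 = pos 20 = 'u'
  'e' (pos 4) + 5 = pos 9 = 'j'
  'g' (pos 6) + 5 = pos 11 = 'l'
  'b' (pos 1) + 5 = pos 6 = 'g'
Result: jujlg

jujlg


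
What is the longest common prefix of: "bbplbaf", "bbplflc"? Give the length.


Words: bbplbaf, bbplflc
  Position 0: all 'b' => match
  Position 1: all 'b' => match
  Position 2: all 'p' => match
  Position 3: all 'l' => match
  Position 4: ('b', 'f') => mismatch, stop
LCP = "bbpl" (length 4)

4


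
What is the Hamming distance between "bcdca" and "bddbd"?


Comparing "bcdca" and "bddbd" position by position:
  Position 0: 'b' vs 'b' => same
  Position 1: 'c' vs 'd' => differ
  Position 2: 'd' vs 'd' => same
  Position 3: 'c' vs 'b' => differ
  Position 4: 'a' vs 'd' => differ
Total differences (Hamming distance): 3

3
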